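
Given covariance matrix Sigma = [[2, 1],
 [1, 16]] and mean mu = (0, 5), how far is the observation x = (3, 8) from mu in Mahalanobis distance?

Step 1 — centre the observation: (x - mu) = (3, 3).

Step 2 — invert Sigma. det(Sigma) = 2·16 - (1)² = 31.
  Sigma^{-1} = (1/det) · [[d, -b], [-b, a]] = [[0.5161, -0.0323],
 [-0.0323, 0.0645]].

Step 3 — form the quadratic (x - mu)^T · Sigma^{-1} · (x - mu):
  Sigma^{-1} · (x - mu) = (1.4516, 0.0968).
  (x - mu)^T · [Sigma^{-1} · (x - mu)] = (3)·(1.4516) + (3)·(0.0968) = 4.6452.

Step 4 — take square root: d = √(4.6452) ≈ 2.1553.

d(x, mu) = √(4.6452) ≈ 2.1553


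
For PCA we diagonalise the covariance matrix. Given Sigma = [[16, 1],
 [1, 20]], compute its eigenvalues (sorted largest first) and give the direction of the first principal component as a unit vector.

Step 1 — characteristic polynomial of 2×2 Sigma:
  det(Sigma - λI) = λ² - trace · λ + det = 0.
  trace = 16 + 20 = 36, det = 16·20 - (1)² = 319.
Step 2 — discriminant:
  Δ = trace² - 4·det = 1296 - 1276 = 20.
Step 3 — eigenvalues:
  λ = (trace ± √Δ)/2 = (36 ± 4.4721)/2,
  λ_1 = 20.2361,  λ_2 = 15.7639.

Step 4 — unit eigenvector for λ_1: solve (Sigma - λ_1 I)v = 0. First row:
  (16 - 20.2361)·v_x + (1)·v_y = 0, i.e. (-4.2361)·v_x + (1)·v_y = 0,
  so v ∝ (b, λ_1 - a) = (1, 4.2361) = u.
  ||u|| = √((1)² + (4.2361)²) = √(18.9443) ≈ 4.3525,
  v_1 = u/||u|| ≈ (0.2298, 0.9732) (||v_1|| = 1).

λ_1 = 20.2361,  λ_2 = 15.7639;  v_1 ≈ (0.2298, 0.9732)


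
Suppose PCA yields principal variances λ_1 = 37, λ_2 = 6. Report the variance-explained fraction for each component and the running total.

Step 1 — total variance = trace(Sigma) = Σ λ_i = 37 + 6 = 43.

Step 2 — fraction explained by component i = λ_i / Σ λ:
  PC1: 37/43 = 0.8605
  PC2: 6/43 = 0.1395

Step 3 — cumulative fraction after k components = (λ_1 + ... + λ_k) / Σ λ:
  k = 1: 37/43 = 0.8605
  k = 2: (37 + 6)/43 = 43/43 = 1

Summary (fraction, with percent):

explained: PC1 0.8605 (86.05%), PC2 0.1395 (13.95%);  cumulative: 0.8605, 1


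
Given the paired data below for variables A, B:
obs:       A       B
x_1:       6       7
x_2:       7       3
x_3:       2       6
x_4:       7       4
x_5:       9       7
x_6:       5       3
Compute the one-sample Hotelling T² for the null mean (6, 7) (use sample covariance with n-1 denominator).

Step 1 — sample mean vector:
  mean(A) = (6 + 7 + 2 + 7 + 9 + 5) / 6 = 36/6 = 6
  mean(B) = (7 + 3 + 6 + 4 + 7 + 3) / 6 = 30/6 = 5
  x̄ = (6, 5),  deviation x̄ - mu_0 = (6, 5) - (6, 7) = (0, -2).

Step 2 — sample covariance matrix, S[i,j] = (1/(n-1)) · Σ_k (x_{k,i} - mean_i) · (x_{k,j} - mean_j), divisor n-1 = 5:
  S[A,A] = ((0)·(0) + (1)·(1) + (-4)·(-4) + (1)·(1) + (3)·(3) + (-1)·(-1)) / 5 = 28/5 = 5.6
  S[A,B] = ((0)·(2) + (1)·(-2) + (-4)·(1) + (1)·(-1) + (3)·(2) + (-1)·(-2)) / 5 = 1/5 = 0.2
  S[B,B] = ((2)·(2) + (-2)·(-2) + (1)·(1) + (-1)·(-1) + (2)·(2) + (-2)·(-2)) / 5 = 18/5 = 3.6
  S = [[5.6, 0.2],
 [0.2, 3.6]].

Step 3 — invert S. det(S) = 5.6·3.6 - (0.2)² = 20.12.
  S^{-1} = (1/det) · [[d, -b], [-b, a]] = [[0.1789, -0.0099],
 [-0.0099, 0.2783]].

Step 4 — quadratic form (x̄ - mu_0)^T · S^{-1} · (x̄ - mu_0):
  S^{-1} · (x̄ - mu_0) = (0.0199, -0.5567),
  (x̄ - mu_0)^T · [...] = (0)·(0.0199) + (-2)·(-0.5567) = 1.1133.

Step 5 — scale by n: T² = 6 · 1.1133 = 6.6799.

T² ≈ 6.6799


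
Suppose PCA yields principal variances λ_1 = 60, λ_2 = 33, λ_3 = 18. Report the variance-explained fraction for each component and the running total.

Step 1 — total variance = trace(Sigma) = Σ λ_i = 60 + 33 + 18 = 111.

Step 2 — fraction explained by component i = λ_i / Σ λ:
  PC1: 60/111 = 0.5405
  PC2: 33/111 = 0.2973
  PC3: 18/111 = 0.1622

Step 3 — cumulative fraction after k components = (λ_1 + ... + λ_k) / Σ λ:
  k = 1: 60/111 = 0.5405
  k = 2: (60 + 33)/111 = 93/111 = 0.8378
  k = 3: (60 + 33 + 18)/111 = 111/111 = 1

Summary (fraction, with percent):

explained: PC1 0.5405 (54.05%), PC2 0.2973 (29.73%), PC3 0.1622 (16.22%);  cumulative: 0.5405, 0.8378, 1


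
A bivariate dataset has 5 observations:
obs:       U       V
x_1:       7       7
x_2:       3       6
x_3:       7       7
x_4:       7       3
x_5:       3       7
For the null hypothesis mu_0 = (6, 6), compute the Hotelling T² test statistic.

Step 1 — sample mean vector:
  mean(U) = (7 + 3 + 7 + 7 + 3) / 5 = 27/5 = 5.4
  mean(V) = (7 + 6 + 7 + 3 + 7) / 5 = 30/5 = 6
  x̄ = (5.4, 6),  deviation x̄ - mu_0 = (5.4, 6) - (6, 6) = (-0.6, 0).

Step 2 — sample covariance matrix, S[i,j] = (1/(n-1)) · Σ_k (x_{k,i} - mean_i) · (x_{k,j} - mean_j), divisor n-1 = 4:
  S[U,U] = ((1.6)·(1.6) + (-2.4)·(-2.4) + (1.6)·(1.6) + (1.6)·(1.6) + (-2.4)·(-2.4)) / 4 = 19.2/4 = 4.8
  S[U,V] = ((1.6)·(1) + (-2.4)·(0) + (1.6)·(1) + (1.6)·(-3) + (-2.4)·(1)) / 4 = -4/4 = -1
  S[V,V] = ((1)·(1) + (0)·(0) + (1)·(1) + (-3)·(-3) + (1)·(1)) / 4 = 12/4 = 3
  S = [[4.8, -1],
 [-1, 3]].

Step 3 — invert S. det(S) = 4.8·3 - (-1)² = 13.4.
  S^{-1} = (1/det) · [[d, -b], [-b, a]] = [[0.2239, 0.0746],
 [0.0746, 0.3582]].

Step 4 — quadratic form (x̄ - mu_0)^T · S^{-1} · (x̄ - mu_0):
  S^{-1} · (x̄ - mu_0) = (-0.1343, -0.0448),
  (x̄ - mu_0)^T · [...] = (-0.6)·(-0.1343) + (0)·(-0.0448) = 0.0806.

Step 5 — scale by n: T² = 5 · 0.0806 = 0.403.

T² ≈ 0.403


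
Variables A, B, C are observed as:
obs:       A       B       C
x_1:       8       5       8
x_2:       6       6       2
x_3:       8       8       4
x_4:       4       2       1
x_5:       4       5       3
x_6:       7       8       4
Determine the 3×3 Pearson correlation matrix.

Step 1 — column means:
  mean(A) = (8 + 6 + 8 + 4 + 4 + 7) / 6 = 37/6 = 6.1667
  mean(B) = (5 + 6 + 8 + 2 + 5 + 8) / 6 = 34/6 = 5.6667
  mean(C) = (8 + 2 + 4 + 1 + 3 + 4) / 6 = 22/6 = 3.6667

Step 2 — sample variances and covariances s[i,j] = (1/(n-1)) · Σ_k (x_{k,i} - mean_i) · (x_{k,j} - mean_j), with n-1 = 5:
  s[A,A] = ((1.8333)·(1.8333) + (-0.1667)·(-0.1667) + (1.8333)·(1.8333) + (-2.1667)·(-2.1667) + (-2.1667)·(-2.1667) + (0.8333)·(0.8333)) / 5 = 16.8333/5 = 3.3667
  s[A,B] = ((1.8333)·(-0.6667) + (-0.1667)·(0.3333) + (1.8333)·(2.3333) + (-2.1667)·(-3.6667) + (-2.1667)·(-0.6667) + (0.8333)·(2.3333)) / 5 = 14.3333/5 = 2.8667
  s[A,C] = ((1.8333)·(4.3333) + (-0.1667)·(-1.6667) + (1.8333)·(0.3333) + (-2.1667)·(-2.6667) + (-2.1667)·(-0.6667) + (0.8333)·(0.3333)) / 5 = 16.3333/5 = 3.2667
  s[B,B] = ((-0.6667)·(-0.6667) + (0.3333)·(0.3333) + (2.3333)·(2.3333) + (-3.6667)·(-3.6667) + (-0.6667)·(-0.6667) + (2.3333)·(2.3333)) / 5 = 25.3333/5 = 5.0667
  s[B,C] = ((-0.6667)·(4.3333) + (0.3333)·(-1.6667) + (2.3333)·(0.3333) + (-3.6667)·(-2.6667) + (-0.6667)·(-0.6667) + (2.3333)·(0.3333)) / 5 = 8.3333/5 = 1.6667
  s[C,C] = ((4.3333)·(4.3333) + (-1.6667)·(-1.6667) + (0.3333)·(0.3333) + (-2.6667)·(-2.6667) + (-0.6667)·(-0.6667) + (0.3333)·(0.3333)) / 5 = 29.3333/5 = 5.8667
  Sample standard deviations s_i = √(s[i,i]):
  s(A) = √(3.3667) = 1.8348
  s(B) = √(5.0667) = 2.2509
  s(C) = √(5.8667) = 2.4221

Step 3 — r_{ij} = s_{ij} / (s_i · s_j):
  r[A,A] = 1 (diagonal).
  r[A,B] = 2.8667 / (1.8348 · 2.2509) = 2.8667 / 4.1301 = 0.6941
  r[A,C] = 3.2667 / (1.8348 · 2.4221) = 3.2667 / 4.4442 = 0.735
  r[B,B] = 1 (diagonal).
  r[B,C] = 1.6667 / (2.2509 · 2.4221) = 1.6667 / 5.452 = 0.3057
  r[C,C] = 1 (diagonal).

R is symmetric with unit diagonal. Assembling:

R = [[1, 0.6941, 0.735],
 [0.6941, 1, 0.3057],
 [0.735, 0.3057, 1]]


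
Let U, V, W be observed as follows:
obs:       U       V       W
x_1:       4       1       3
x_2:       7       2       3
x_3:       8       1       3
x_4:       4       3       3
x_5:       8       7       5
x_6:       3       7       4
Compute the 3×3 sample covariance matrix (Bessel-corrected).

Step 1 — column means:
  mean(U) = (4 + 7 + 8 + 4 + 8 + 3) / 6 = 34/6 = 5.6667
  mean(V) = (1 + 2 + 1 + 3 + 7 + 7) / 6 = 21/6 = 3.5
  mean(W) = (3 + 3 + 3 + 3 + 5 + 4) / 6 = 21/6 = 3.5

Step 2 — sample covariance S[i,j] = (1/(n-1)) · Σ_k (x_{k,i} - mean_i) · (x_{k,j} - mean_j), with n-1 = 5.
  S[U,U] = ((-1.6667)·(-1.6667) + (1.3333)·(1.3333) + (2.3333)·(2.3333) + (-1.6667)·(-1.6667) + (2.3333)·(2.3333) + (-2.6667)·(-2.6667)) / 5 = 25.3333/5 = 5.0667
  S[U,V] = ((-1.6667)·(-2.5) + (1.3333)·(-1.5) + (2.3333)·(-2.5) + (-1.6667)·(-0.5) + (2.3333)·(3.5) + (-2.6667)·(3.5)) / 5 = -4/5 = -0.8
  S[U,W] = ((-1.6667)·(-0.5) + (1.3333)·(-0.5) + (2.3333)·(-0.5) + (-1.6667)·(-0.5) + (2.3333)·(1.5) + (-2.6667)·(0.5)) / 5 = 2/5 = 0.4
  S[V,V] = ((-2.5)·(-2.5) + (-1.5)·(-1.5) + (-2.5)·(-2.5) + (-0.5)·(-0.5) + (3.5)·(3.5) + (3.5)·(3.5)) / 5 = 39.5/5 = 7.9
  S[V,W] = ((-2.5)·(-0.5) + (-1.5)·(-0.5) + (-2.5)·(-0.5) + (-0.5)·(-0.5) + (3.5)·(1.5) + (3.5)·(0.5)) / 5 = 10.5/5 = 2.1
  S[W,W] = ((-0.5)·(-0.5) + (-0.5)·(-0.5) + (-0.5)·(-0.5) + (-0.5)·(-0.5) + (1.5)·(1.5) + (0.5)·(0.5)) / 5 = 3.5/5 = 0.7

S is symmetric (S[j,i] = S[i,j]). Assembling:

S = [[5.0667, -0.8, 0.4],
 [-0.8, 7.9, 2.1],
 [0.4, 2.1, 0.7]]


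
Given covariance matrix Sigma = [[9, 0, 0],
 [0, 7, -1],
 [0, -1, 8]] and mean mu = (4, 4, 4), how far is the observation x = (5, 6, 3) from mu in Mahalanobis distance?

Step 1 — centre the observation: (x - mu) = (1, 2, -1).

Step 2 — invert Sigma (cofactor / det for 3×3, or solve directly):
  Sigma^{-1} = [[0.1111, 0, 0],
 [0, 0.1455, 0.0182],
 [0, 0.0182, 0.1273]].

Step 3 — form the quadratic (x - mu)^T · Sigma^{-1} · (x - mu):
  Sigma^{-1} · (x - mu) = (0.1111, 0.2727, -0.0909).
  (x - mu)^T · [Sigma^{-1} · (x - mu)] = (1)·(0.1111) + (2)·(0.2727) + (-1)·(-0.0909) = 0.7475.

Step 4 — take square root: d = √(0.7475) ≈ 0.8646.

d(x, mu) = √(0.7475) ≈ 0.8646


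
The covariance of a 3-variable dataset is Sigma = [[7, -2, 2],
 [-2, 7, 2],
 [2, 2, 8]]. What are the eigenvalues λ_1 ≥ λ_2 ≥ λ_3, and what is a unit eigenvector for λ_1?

Step 1 — characteristic polynomial p(λ) = det(λI - Sigma) = λ³ - tr·λ² + c_1·λ - det, where tr = trace, c_1 = sum of the principal 2×2 minors, det = det(Sigma):
  tr = 7 + 7 + 8 = 22,
  c_1 = (7·7 - (-2)²) + (7·8 - (2)²) + (7·8 - (2)²) = 45 + 52 + 52 = 149,
  det = 7·(7·8 - (2)²) - (-2)·((-2)·8 - (2)·(2)) + (2)·((-2)·(2) - 7·(2)) = 7·(52) - (-2)·(-20) + (2)·(-18) = 288.
  So p(λ) = λ³ - 22λ² + 149λ - 288.
Step 2 — look for an integer root (rational root theorem: any rational root is an integer divisor of 288). Testing λ = 9:
  p(9) = 729 - 1782 + 1341 - 288 = 0  ✓
  Dividing out (λ - 9): p(λ) = (λ - 9)(λ² - 13λ + 32).
Step 3 — remaining eigenvalues from the quadratic λ² - 13λ + 32 = 0:
  Δ = 13² - 4·32 = 169 - 128 = 41,  λ = (13 ± √41)/2 = (13 ± 6.4031)/2 ≈ 9.7016 or 3.2984.
  Sorted: λ_1 = 9.7016,  λ_2 = 9,  λ_3 = 3.2984  (check: sum = 22 = tr ✓).

Step 4 — unit eigenvector for λ_1 ≈ 9.7016: v spans the null space of (Sigma - λ_1 I), whose rows are
  r_1 = (-2.7016, -2, 2),  r_2 = (-2, -2.7016, 2),  r_3 = (2, 2, -1.7016).
  v is orthogonal to every row, so take v ∝ r_1 × r_2 = ((-2)·(2) - (2)·(-2.7016), (2)·(-2) - (-2.7016)·(2), (-2.7016)·(-2.7016) - (-2)·(-2)) ≈ (1.4031, 1.4031, 3.2984).
  Let u = (1.4031, 1.4031, 3.2984).
  ||u|| = √((1.4031)² + (1.4031)² + (3.2984)²) = √(14.8172) ≈ 3.8493,  v_1 = u/||u|| ≈ (0.3645, 0.3645, 0.8569) (||v_1|| = 1).

λ_1 = 9.7016,  λ_2 = 9,  λ_3 = 3.2984;  v_1 ≈ (0.3645, 0.3645, 0.8569)


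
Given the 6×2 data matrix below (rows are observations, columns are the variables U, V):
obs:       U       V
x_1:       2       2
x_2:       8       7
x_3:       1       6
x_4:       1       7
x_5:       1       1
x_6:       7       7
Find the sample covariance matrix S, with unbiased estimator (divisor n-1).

Step 1 — column means:
  mean(U) = (2 + 8 + 1 + 1 + 1 + 7) / 6 = 20/6 = 3.3333
  mean(V) = (2 + 7 + 6 + 7 + 1 + 7) / 6 = 30/6 = 5

Step 2 — sample covariance S[i,j] = (1/(n-1)) · Σ_k (x_{k,i} - mean_i) · (x_{k,j} - mean_j), with n-1 = 5.
  S[U,U] = ((-1.3333)·(-1.3333) + (4.6667)·(4.6667) + (-2.3333)·(-2.3333) + (-2.3333)·(-2.3333) + (-2.3333)·(-2.3333) + (3.6667)·(3.6667)) / 5 = 53.3333/5 = 10.6667
  S[U,V] = ((-1.3333)·(-3) + (4.6667)·(2) + (-2.3333)·(1) + (-2.3333)·(2) + (-2.3333)·(-4) + (3.6667)·(2)) / 5 = 23/5 = 4.6
  S[V,V] = ((-3)·(-3) + (2)·(2) + (1)·(1) + (2)·(2) + (-4)·(-4) + (2)·(2)) / 5 = 38/5 = 7.6

S is symmetric (S[j,i] = S[i,j]). Assembling:

S = [[10.6667, 4.6],
 [4.6, 7.6]]


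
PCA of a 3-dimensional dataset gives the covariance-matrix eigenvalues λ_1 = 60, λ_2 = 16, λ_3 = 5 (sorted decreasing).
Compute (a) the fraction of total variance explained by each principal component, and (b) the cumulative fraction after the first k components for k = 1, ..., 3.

Step 1 — total variance = trace(Sigma) = Σ λ_i = 60 + 16 + 5 = 81.

Step 2 — fraction explained by component i = λ_i / Σ λ:
  PC1: 60/81 = 0.7407
  PC2: 16/81 = 0.1975
  PC3: 5/81 = 0.0617

Step 3 — cumulative fraction after k components = (λ_1 + ... + λ_k) / Σ λ:
  k = 1: 60/81 = 0.7407
  k = 2: (60 + 16)/81 = 76/81 = 0.9383
  k = 3: (60 + 16 + 5)/81 = 81/81 = 1

Summary (fraction, with percent):

explained: PC1 0.7407 (74.07%), PC2 0.1975 (19.75%), PC3 0.0617 (6.17%);  cumulative: 0.7407, 0.9383, 1


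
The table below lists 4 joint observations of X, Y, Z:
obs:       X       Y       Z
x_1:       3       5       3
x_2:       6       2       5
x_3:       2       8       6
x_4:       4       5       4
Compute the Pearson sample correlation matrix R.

Step 1 — column means:
  mean(X) = (3 + 6 + 2 + 4) / 4 = 15/4 = 3.75
  mean(Y) = (5 + 2 + 8 + 5) / 4 = 20/4 = 5
  mean(Z) = (3 + 5 + 6 + 4) / 4 = 18/4 = 4.5

Step 2 — sample variances and covariances s[i,j] = (1/(n-1)) · Σ_k (x_{k,i} - mean_i) · (x_{k,j} - mean_j), with n-1 = 3:
  s[X,X] = ((-0.75)·(-0.75) + (2.25)·(2.25) + (-1.75)·(-1.75) + (0.25)·(0.25)) / 3 = 8.75/3 = 2.9167
  s[X,Y] = ((-0.75)·(0) + (2.25)·(-3) + (-1.75)·(3) + (0.25)·(0)) / 3 = -12/3 = -4
  s[X,Z] = ((-0.75)·(-1.5) + (2.25)·(0.5) + (-1.75)·(1.5) + (0.25)·(-0.5)) / 3 = -0.5/3 = -0.1667
  s[Y,Y] = ((0)·(0) + (-3)·(-3) + (3)·(3) + (0)·(0)) / 3 = 18/3 = 6
  s[Y,Z] = ((0)·(-1.5) + (-3)·(0.5) + (3)·(1.5) + (0)·(-0.5)) / 3 = 3/3 = 1
  s[Z,Z] = ((-1.5)·(-1.5) + (0.5)·(0.5) + (1.5)·(1.5) + (-0.5)·(-0.5)) / 3 = 5/3 = 1.6667
  Sample standard deviations s_i = √(s[i,i]):
  s(X) = √(2.9167) = 1.7078
  s(Y) = √(6) = 2.4495
  s(Z) = √(1.6667) = 1.291

Step 3 — r_{ij} = s_{ij} / (s_i · s_j):
  r[X,X] = 1 (diagonal).
  r[X,Y] = -4 / (1.7078 · 2.4495) = -4 / 4.1833 = -0.9562
  r[X,Z] = -0.1667 / (1.7078 · 1.291) = -0.1667 / 2.2048 = -0.0756
  r[Y,Y] = 1 (diagonal).
  r[Y,Z] = 1 / (2.4495 · 1.291) = 1 / 3.1623 = 0.3162
  r[Z,Z] = 1 (diagonal).

R is symmetric with unit diagonal. Assembling:

R = [[1, -0.9562, -0.0756],
 [-0.9562, 1, 0.3162],
 [-0.0756, 0.3162, 1]]


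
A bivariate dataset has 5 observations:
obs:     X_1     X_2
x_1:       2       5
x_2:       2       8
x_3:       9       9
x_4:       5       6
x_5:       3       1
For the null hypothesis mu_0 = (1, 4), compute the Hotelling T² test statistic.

Step 1 — sample mean vector:
  mean(X_1) = (2 + 2 + 9 + 5 + 3) / 5 = 21/5 = 4.2
  mean(X_2) = (5 + 8 + 9 + 6 + 1) / 5 = 29/5 = 5.8
  x̄ = (4.2, 5.8),  deviation x̄ - mu_0 = (4.2, 5.8) - (1, 4) = (3.2, 1.8).

Step 2 — sample covariance matrix, S[i,j] = (1/(n-1)) · Σ_k (x_{k,i} - mean_i) · (x_{k,j} - mean_j), divisor n-1 = 4:
  S[X_1,X_1] = ((-2.2)·(-2.2) + (-2.2)·(-2.2) + (4.8)·(4.8) + (0.8)·(0.8) + (-1.2)·(-1.2)) / 4 = 34.8/4 = 8.7
  S[X_1,X_2] = ((-2.2)·(-0.8) + (-2.2)·(2.2) + (4.8)·(3.2) + (0.8)·(0.2) + (-1.2)·(-4.8)) / 4 = 18.2/4 = 4.55
  S[X_2,X_2] = ((-0.8)·(-0.8) + (2.2)·(2.2) + (3.2)·(3.2) + (0.2)·(0.2) + (-4.8)·(-4.8)) / 4 = 38.8/4 = 9.7
  S = [[8.7, 4.55],
 [4.55, 9.7]].

Step 3 — invert S. det(S) = 8.7·9.7 - (4.55)² = 63.6875.
  S^{-1} = (1/det) · [[d, -b], [-b, a]] = [[0.1523, -0.0714],
 [-0.0714, 0.1366]].

Step 4 — quadratic form (x̄ - mu_0)^T · S^{-1} · (x̄ - mu_0):
  S^{-1} · (x̄ - mu_0) = (0.3588, 0.0173),
  (x̄ - mu_0)^T · [...] = (3.2)·(0.3588) + (1.8)·(0.0173) = 1.1792.

Step 5 — scale by n: T² = 5 · 1.1792 = 5.896.

T² ≈ 5.896


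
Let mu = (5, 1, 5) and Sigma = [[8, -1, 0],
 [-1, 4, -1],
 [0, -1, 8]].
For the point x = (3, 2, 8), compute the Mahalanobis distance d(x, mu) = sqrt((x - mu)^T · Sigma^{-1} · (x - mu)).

Step 1 — centre the observation: (x - mu) = (-2, 1, 3).

Step 2 — invert Sigma (cofactor / det for 3×3, or solve directly):
  Sigma^{-1} = [[0.1292, 0.0333, 0.0042],
 [0.0333, 0.2667, 0.0333],
 [0.0042, 0.0333, 0.1292]].

Step 3 — form the quadratic (x - mu)^T · Sigma^{-1} · (x - mu):
  Sigma^{-1} · (x - mu) = (-0.2125, 0.3, 0.4125).
  (x - mu)^T · [Sigma^{-1} · (x - mu)] = (-2)·(-0.2125) + (1)·(0.3) + (3)·(0.4125) = 1.9625.

Step 4 — take square root: d = √(1.9625) ≈ 1.4009.

d(x, mu) = √(1.9625) ≈ 1.4009


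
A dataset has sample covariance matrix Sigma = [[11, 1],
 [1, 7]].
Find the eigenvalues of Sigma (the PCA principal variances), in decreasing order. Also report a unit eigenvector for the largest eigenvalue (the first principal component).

Step 1 — characteristic polynomial of 2×2 Sigma:
  det(Sigma - λI) = λ² - trace · λ + det = 0.
  trace = 11 + 7 = 18, det = 11·7 - (1)² = 76.
Step 2 — discriminant:
  Δ = trace² - 4·det = 324 - 304 = 20.
Step 3 — eigenvalues:
  λ = (trace ± √Δ)/2 = (18 ± 4.4721)/2,
  λ_1 = 11.2361,  λ_2 = 6.7639.

Step 4 — unit eigenvector for λ_1: solve (Sigma - λ_1 I)v = 0. First row:
  (11 - 11.2361)·v_x + (1)·v_y = 0, i.e. (-0.2361)·v_x + (1)·v_y = 0,
  so v ∝ (b, λ_1 - a) = (1, 0.2361) = u.
  ||u|| = √((1)² + (0.2361)²) = √(1.0557) ≈ 1.0275,
  v_1 = u/||u|| ≈ (0.9732, 0.2298) (||v_1|| = 1).

λ_1 = 11.2361,  λ_2 = 6.7639;  v_1 ≈ (0.9732, 0.2298)


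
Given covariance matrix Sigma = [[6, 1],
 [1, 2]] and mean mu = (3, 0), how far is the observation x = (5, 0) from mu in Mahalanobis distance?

Step 1 — centre the observation: (x - mu) = (2, 0).

Step 2 — invert Sigma. det(Sigma) = 6·2 - (1)² = 11.
  Sigma^{-1} = (1/det) · [[d, -b], [-b, a]] = [[0.1818, -0.0909],
 [-0.0909, 0.5455]].

Step 3 — form the quadratic (x - mu)^T · Sigma^{-1} · (x - mu):
  Sigma^{-1} · (x - mu) = (0.3636, -0.1818).
  (x - mu)^T · [Sigma^{-1} · (x - mu)] = (2)·(0.3636) + (0)·(-0.1818) = 0.7273.

Step 4 — take square root: d = √(0.7273) ≈ 0.8528.

d(x, mu) = √(0.7273) ≈ 0.8528


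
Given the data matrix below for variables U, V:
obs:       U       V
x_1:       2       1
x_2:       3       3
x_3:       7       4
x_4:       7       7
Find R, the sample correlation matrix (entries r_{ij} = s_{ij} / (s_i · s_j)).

Step 1 — column means:
  mean(U) = (2 + 3 + 7 + 7) / 4 = 19/4 = 4.75
  mean(V) = (1 + 3 + 4 + 7) / 4 = 15/4 = 3.75

Step 2 — sample variances and covariances s[i,j] = (1/(n-1)) · Σ_k (x_{k,i} - mean_i) · (x_{k,j} - mean_j), with n-1 = 3:
  s[U,U] = ((-2.75)·(-2.75) + (-1.75)·(-1.75) + (2.25)·(2.25) + (2.25)·(2.25)) / 3 = 20.75/3 = 6.9167
  s[U,V] = ((-2.75)·(-2.75) + (-1.75)·(-0.75) + (2.25)·(0.25) + (2.25)·(3.25)) / 3 = 16.75/3 = 5.5833
  s[V,V] = ((-2.75)·(-2.75) + (-0.75)·(-0.75) + (0.25)·(0.25) + (3.25)·(3.25)) / 3 = 18.75/3 = 6.25
  Sample standard deviations s_i = √(s[i,i]):
  s(U) = √(6.9167) = 2.63
  s(V) = √(6.25) = 2.5

Step 3 — r_{ij} = s_{ij} / (s_i · s_j):
  r[U,U] = 1 (diagonal).
  r[U,V] = 5.5833 / (2.63 · 2.5) = 5.5833 / 6.5749 = 0.8492
  r[V,V] = 1 (diagonal).

R is symmetric with unit diagonal. Assembling:

R = [[1, 0.8492],
 [0.8492, 1]]


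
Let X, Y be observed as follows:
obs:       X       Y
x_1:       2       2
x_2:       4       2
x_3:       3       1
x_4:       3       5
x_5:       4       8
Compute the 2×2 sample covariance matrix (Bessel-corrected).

Step 1 — column means:
  mean(X) = (2 + 4 + 3 + 3 + 4) / 5 = 16/5 = 3.2
  mean(Y) = (2 + 2 + 1 + 5 + 8) / 5 = 18/5 = 3.6

Step 2 — sample covariance S[i,j] = (1/(n-1)) · Σ_k (x_{k,i} - mean_i) · (x_{k,j} - mean_j), with n-1 = 4.
  S[X,X] = ((-1.2)·(-1.2) + (0.8)·(0.8) + (-0.2)·(-0.2) + (-0.2)·(-0.2) + (0.8)·(0.8)) / 4 = 2.8/4 = 0.7
  S[X,Y] = ((-1.2)·(-1.6) + (0.8)·(-1.6) + (-0.2)·(-2.6) + (-0.2)·(1.4) + (0.8)·(4.4)) / 4 = 4.4/4 = 1.1
  S[Y,Y] = ((-1.6)·(-1.6) + (-1.6)·(-1.6) + (-2.6)·(-2.6) + (1.4)·(1.4) + (4.4)·(4.4)) / 4 = 33.2/4 = 8.3

S is symmetric (S[j,i] = S[i,j]). Assembling:

S = [[0.7, 1.1],
 [1.1, 8.3]]


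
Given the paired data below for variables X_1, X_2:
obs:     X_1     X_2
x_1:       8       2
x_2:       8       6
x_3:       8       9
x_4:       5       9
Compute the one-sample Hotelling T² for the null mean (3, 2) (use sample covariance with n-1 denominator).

Step 1 — sample mean vector:
  mean(X_1) = (8 + 8 + 8 + 5) / 4 = 29/4 = 7.25
  mean(X_2) = (2 + 6 + 9 + 9) / 4 = 26/4 = 6.5
  x̄ = (7.25, 6.5),  deviation x̄ - mu_0 = (7.25, 6.5) - (3, 2) = (4.25, 4.5).

Step 2 — sample covariance matrix, S[i,j] = (1/(n-1)) · Σ_k (x_{k,i} - mean_i) · (x_{k,j} - mean_j), divisor n-1 = 3:
  S[X_1,X_1] = ((0.75)·(0.75) + (0.75)·(0.75) + (0.75)·(0.75) + (-2.25)·(-2.25)) / 3 = 6.75/3 = 2.25
  S[X_1,X_2] = ((0.75)·(-4.5) + (0.75)·(-0.5) + (0.75)·(2.5) + (-2.25)·(2.5)) / 3 = -7.5/3 = -2.5
  S[X_2,X_2] = ((-4.5)·(-4.5) + (-0.5)·(-0.5) + (2.5)·(2.5) + (2.5)·(2.5)) / 3 = 33/3 = 11
  S = [[2.25, -2.5],
 [-2.5, 11]].

Step 3 — invert S. det(S) = 2.25·11 - (-2.5)² = 18.5.
  S^{-1} = (1/det) · [[d, -b], [-b, a]] = [[0.5946, 0.1351],
 [0.1351, 0.1216]].

Step 4 — quadratic form (x̄ - mu_0)^T · S^{-1} · (x̄ - mu_0):
  S^{-1} · (x̄ - mu_0) = (3.1351, 1.1216),
  (x̄ - mu_0)^T · [...] = (4.25)·(3.1351) + (4.5)·(1.1216) = 18.3716.

Step 5 — scale by n: T² = 4 · 18.3716 = 73.4865.

T² ≈ 73.4865


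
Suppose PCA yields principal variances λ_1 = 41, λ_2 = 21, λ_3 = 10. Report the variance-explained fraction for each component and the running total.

Step 1 — total variance = trace(Sigma) = Σ λ_i = 41 + 21 + 10 = 72.

Step 2 — fraction explained by component i = λ_i / Σ λ:
  PC1: 41/72 = 0.5694
  PC2: 21/72 = 0.2917
  PC3: 10/72 = 0.1389

Step 3 — cumulative fraction after k components = (λ_1 + ... + λ_k) / Σ λ:
  k = 1: 41/72 = 0.5694
  k = 2: (41 + 21)/72 = 62/72 = 0.8611
  k = 3: (41 + 21 + 10)/72 = 72/72 = 1

Summary (fraction, with percent):

explained: PC1 0.5694 (56.94%), PC2 0.2917 (29.17%), PC3 0.1389 (13.89%);  cumulative: 0.5694, 0.8611, 1


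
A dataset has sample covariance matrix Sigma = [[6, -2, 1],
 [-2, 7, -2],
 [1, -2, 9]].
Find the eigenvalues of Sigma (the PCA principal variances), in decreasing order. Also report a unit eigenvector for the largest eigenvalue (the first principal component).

Step 1 — characteristic polynomial p(λ) = det(λI - Sigma) = λ³ - tr·λ² + c_1·λ - det, where tr = trace, c_1 = sum of the principal 2×2 minors, det = det(Sigma):
  tr = 6 + 7 + 9 = 22,
  c_1 = (6·7 - (-2)²) + (6·9 - (1)²) + (7·9 - (-2)²) = 38 + 53 + 59 = 150,
  det = 6·(7·9 - (-2)²) - (-2)·((-2)·9 - (-2)·(1)) + (1)·((-2)·(-2) - 7·(1)) = 6·(59) - (-2)·(-16) + (1)·(-3) = 319.
  So p(λ) = λ³ - 22λ² + 150λ - 319.
Step 2 — look for an integer root (rational root theorem: any rational root is an integer divisor of 319). Testing λ = 11:
  p(11) = 1331 - 2662 + 1650 - 319 = 0  ✓
  Dividing out (λ - 11): p(λ) = (λ - 11)(λ² - 11λ + 29).
Step 3 — remaining eigenvalues from the quadratic λ² - 11λ + 29 = 0:
  Δ = 11² - 4·29 = 121 - 116 = 5,  λ = (11 ± √5)/2 = (11 ± 2.2361)/2 ≈ 6.618 or 4.382.
  Sorted: λ_1 = 11,  λ_2 = 6.618,  λ_3 = 4.382  (check: sum = 22 = tr ✓).

Step 4 — unit eigenvector for λ_1 = 11: v spans the null space of (Sigma - λ_1 I), whose rows are
  r_1 = (-5, -2, 1),  r_2 = (-2, -4, -2),  r_3 = (1, -2, -2).
  v is orthogonal to every row, so take v ∝ r_1 × r_2 = ((-2)·(-2) - (1)·(-4), (1)·(-2) - (-5)·(-2), (-5)·(-4) - (-2)·(-2)) = (8, -12, 16).
  Rescale (divide by 4): u = (2, -3, 4).
  ||u|| = √((2)² + (-3)² + (4)²) = √(29) ≈ 5.3852,  v_1 = u/||u|| ≈ (0.3714, -0.5571, 0.7428) (||v_1|| = 1).

λ_1 = 11,  λ_2 = 6.618,  λ_3 = 4.382;  v_1 ≈ (0.3714, -0.5571, 0.7428)


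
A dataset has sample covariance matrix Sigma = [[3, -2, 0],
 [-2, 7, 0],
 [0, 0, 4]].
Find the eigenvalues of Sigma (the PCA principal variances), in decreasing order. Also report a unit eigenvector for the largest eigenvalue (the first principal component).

Step 1 — characteristic polynomial p(λ) = det(λI - Sigma) = λ³ - tr·λ² + c_1·λ - det, where tr = trace, c_1 = sum of the principal 2×2 minors, det = det(Sigma):
  tr = 3 + 7 + 4 = 14,
  c_1 = (3·7 - (-2)²) + (3·4 - (0)²) + (7·4 - (0)²) = 17 + 12 + 28 = 57,
  det = 3·(7·4 - (0)²) - (-2)·((-2)·4 - (0)·(0)) + (0)·((-2)·(0) - 7·(0)) = 3·(28) - (-2)·(-8) + (0)·(0) = 68.
  So p(λ) = λ³ - 14λ² + 57λ - 68.
Step 2 — look for an integer root (rational root theorem: any rational root is an integer divisor of 68). Testing λ = 4:
  p(4) = 64 - 224 + 228 - 68 = 0  ✓
  Dividing out (λ - 4): p(λ) = (λ - 4)(λ² - 10λ + 17).
Step 3 — remaining eigenvalues from the quadratic λ² - 10λ + 17 = 0:
  Δ = 10² - 4·17 = 100 - 68 = 32,  λ = (10 ± √32)/2 = (10 ± 5.6569)/2 ≈ 7.8284 or 2.1716.
  Sorted: λ_1 = 7.8284,  λ_2 = 4,  λ_3 = 2.1716  (check: sum = 14 = tr ✓).

Step 4 — unit eigenvector for λ_1 ≈ 7.8284: v spans the null space of (Sigma - λ_1 I), whose rows are
  r_1 = (-4.8284, -2, 0),  r_2 = (-2, -0.8284, 0),  r_3 = (0, 0, -3.8284).
  v is orthogonal to every row, so take v ∝ r_1 × r_3 = ((-2)·(-3.8284) - (0)·(0), (0)·(0) - (-4.8284)·(-3.8284), (-4.8284)·(0) - (-2)·(0)) ≈ (7.6569, -18.4853, 0).
  Let u = (7.6569, -18.4853, 0).
  ||u|| = √((7.6569)² + (-18.4853)² + (0)²) = √(400.333) ≈ 20.0083,  v_1 = u/||u|| ≈ (0.3827, -0.9239, 0) (||v_1|| = 1).

λ_1 = 7.8284,  λ_2 = 4,  λ_3 = 2.1716;  v_1 ≈ (0.3827, -0.9239, 0)


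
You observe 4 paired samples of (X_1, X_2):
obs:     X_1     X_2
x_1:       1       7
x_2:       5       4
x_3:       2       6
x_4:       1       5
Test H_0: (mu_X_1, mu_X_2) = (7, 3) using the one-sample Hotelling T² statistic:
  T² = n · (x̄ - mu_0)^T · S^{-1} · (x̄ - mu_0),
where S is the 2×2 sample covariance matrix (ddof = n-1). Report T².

Step 1 — sample mean vector:
  mean(X_1) = (1 + 5 + 2 + 1) / 4 = 9/4 = 2.25
  mean(X_2) = (7 + 4 + 6 + 5) / 4 = 22/4 = 5.5
  x̄ = (2.25, 5.5),  deviation x̄ - mu_0 = (2.25, 5.5) - (7, 3) = (-4.75, 2.5).

Step 2 — sample covariance matrix, S[i,j] = (1/(n-1)) · Σ_k (x_{k,i} - mean_i) · (x_{k,j} - mean_j), divisor n-1 = 3:
  S[X_1,X_1] = ((-1.25)·(-1.25) + (2.75)·(2.75) + (-0.25)·(-0.25) + (-1.25)·(-1.25)) / 3 = 10.75/3 = 3.5833
  S[X_1,X_2] = ((-1.25)·(1.5) + (2.75)·(-1.5) + (-0.25)·(0.5) + (-1.25)·(-0.5)) / 3 = -5.5/3 = -1.8333
  S[X_2,X_2] = ((1.5)·(1.5) + (-1.5)·(-1.5) + (0.5)·(0.5) + (-0.5)·(-0.5)) / 3 = 5/3 = 1.6667
  S = [[3.5833, -1.8333],
 [-1.8333, 1.6667]].

Step 3 — invert S. det(S) = 3.5833·1.6667 - (-1.8333)² = 2.6111.
  S^{-1} = (1/det) · [[d, -b], [-b, a]] = [[0.6383, 0.7021],
 [0.7021, 1.3723]].

Step 4 — quadratic form (x̄ - mu_0)^T · S^{-1} · (x̄ - mu_0):
  S^{-1} · (x̄ - mu_0) = (-1.2766, 0.0957),
  (x̄ - mu_0)^T · [...] = (-4.75)·(-1.2766) + (2.5)·(0.0957) = 6.3032.

Step 5 — scale by n: T² = 4 · 6.3032 = 25.2128.

T² ≈ 25.2128


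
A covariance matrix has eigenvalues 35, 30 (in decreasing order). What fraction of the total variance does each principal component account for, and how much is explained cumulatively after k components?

Step 1 — total variance = trace(Sigma) = Σ λ_i = 35 + 30 = 65.

Step 2 — fraction explained by component i = λ_i / Σ λ:
  PC1: 35/65 = 0.5385
  PC2: 30/65 = 0.4615

Step 3 — cumulative fraction after k components = (λ_1 + ... + λ_k) / Σ λ:
  k = 1: 35/65 = 0.5385
  k = 2: (35 + 30)/65 = 65/65 = 1

Summary (fraction, with percent):

explained: PC1 0.5385 (53.85%), PC2 0.4615 (46.15%);  cumulative: 0.5385, 1


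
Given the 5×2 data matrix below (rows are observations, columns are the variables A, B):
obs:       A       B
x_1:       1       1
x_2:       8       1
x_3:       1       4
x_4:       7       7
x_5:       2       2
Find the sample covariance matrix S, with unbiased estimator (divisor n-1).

Step 1 — column means:
  mean(A) = (1 + 8 + 1 + 7 + 2) / 5 = 19/5 = 3.8
  mean(B) = (1 + 1 + 4 + 7 + 2) / 5 = 15/5 = 3

Step 2 — sample covariance S[i,j] = (1/(n-1)) · Σ_k (x_{k,i} - mean_i) · (x_{k,j} - mean_j), with n-1 = 4.
  S[A,A] = ((-2.8)·(-2.8) + (4.2)·(4.2) + (-2.8)·(-2.8) + (3.2)·(3.2) + (-1.8)·(-1.8)) / 4 = 46.8/4 = 11.7
  S[A,B] = ((-2.8)·(-2) + (4.2)·(-2) + (-2.8)·(1) + (3.2)·(4) + (-1.8)·(-1)) / 4 = 9/4 = 2.25
  S[B,B] = ((-2)·(-2) + (-2)·(-2) + (1)·(1) + (4)·(4) + (-1)·(-1)) / 4 = 26/4 = 6.5

S is symmetric (S[j,i] = S[i,j]). Assembling:

S = [[11.7, 2.25],
 [2.25, 6.5]]


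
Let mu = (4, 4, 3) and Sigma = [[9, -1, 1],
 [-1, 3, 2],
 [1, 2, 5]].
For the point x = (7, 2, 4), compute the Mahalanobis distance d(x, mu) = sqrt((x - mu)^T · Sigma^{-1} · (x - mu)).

Step 1 — centre the observation: (x - mu) = (3, -2, 1).

Step 2 — invert Sigma (cofactor / det for 3×3, or solve directly):
  Sigma^{-1} = [[0.1264, 0.0805, -0.0575],
 [0.0805, 0.5057, -0.2184],
 [-0.0575, -0.2184, 0.2989]].

Step 3 — form the quadratic (x - mu)^T · Sigma^{-1} · (x - mu):
  Sigma^{-1} · (x - mu) = (0.1609, -0.9885, 0.5632).
  (x - mu)^T · [Sigma^{-1} · (x - mu)] = (3)·(0.1609) + (-2)·(-0.9885) + (1)·(0.5632) = 3.023.

Step 4 — take square root: d = √(3.023) ≈ 1.7387.

d(x, mu) = √(3.023) ≈ 1.7387


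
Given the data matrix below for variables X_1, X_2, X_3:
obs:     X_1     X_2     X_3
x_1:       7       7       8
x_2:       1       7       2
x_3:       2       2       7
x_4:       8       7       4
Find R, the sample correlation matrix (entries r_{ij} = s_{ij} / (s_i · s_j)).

Step 1 — column means:
  mean(X_1) = (7 + 1 + 2 + 8) / 4 = 18/4 = 4.5
  mean(X_2) = (7 + 7 + 2 + 7) / 4 = 23/4 = 5.75
  mean(X_3) = (8 + 2 + 7 + 4) / 4 = 21/4 = 5.25

Step 2 — sample variances and covariances s[i,j] = (1/(n-1)) · Σ_k (x_{k,i} - mean_i) · (x_{k,j} - mean_j), with n-1 = 3:
  s[X_1,X_1] = ((2.5)·(2.5) + (-3.5)·(-3.5) + (-2.5)·(-2.5) + (3.5)·(3.5)) / 3 = 37/3 = 12.3333
  s[X_1,X_2] = ((2.5)·(1.25) + (-3.5)·(1.25) + (-2.5)·(-3.75) + (3.5)·(1.25)) / 3 = 12.5/3 = 4.1667
  s[X_1,X_3] = ((2.5)·(2.75) + (-3.5)·(-3.25) + (-2.5)·(1.75) + (3.5)·(-1.25)) / 3 = 9.5/3 = 3.1667
  s[X_2,X_2] = ((1.25)·(1.25) + (1.25)·(1.25) + (-3.75)·(-3.75) + (1.25)·(1.25)) / 3 = 18.75/3 = 6.25
  s[X_2,X_3] = ((1.25)·(2.75) + (1.25)·(-3.25) + (-3.75)·(1.75) + (1.25)·(-1.25)) / 3 = -8.75/3 = -2.9167
  s[X_3,X_3] = ((2.75)·(2.75) + (-3.25)·(-3.25) + (1.75)·(1.75) + (-1.25)·(-1.25)) / 3 = 22.75/3 = 7.5833
  Sample standard deviations s_i = √(s[i,i]):
  s(X_1) = √(12.3333) = 3.5119
  s(X_2) = √(6.25) = 2.5
  s(X_3) = √(7.5833) = 2.7538

Step 3 — r_{ij} = s_{ij} / (s_i · s_j):
  r[X_1,X_1] = 1 (diagonal).
  r[X_1,X_2] = 4.1667 / (3.5119 · 2.5) = 4.1667 / 8.7797 = 0.4746
  r[X_1,X_3] = 3.1667 / (3.5119 · 2.7538) = 3.1667 / 9.671 = 0.3274
  r[X_2,X_2] = 1 (diagonal).
  r[X_2,X_3] = -2.9167 / (2.5 · 2.7538) = -2.9167 / 6.8845 = -0.4237
  r[X_3,X_3] = 1 (diagonal).

R is symmetric with unit diagonal. Assembling:

R = [[1, 0.4746, 0.3274],
 [0.4746, 1, -0.4237],
 [0.3274, -0.4237, 1]]


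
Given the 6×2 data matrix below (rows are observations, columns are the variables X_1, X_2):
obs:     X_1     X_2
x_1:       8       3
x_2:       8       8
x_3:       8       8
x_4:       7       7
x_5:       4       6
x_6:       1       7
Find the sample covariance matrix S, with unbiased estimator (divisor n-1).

Step 1 — column means:
  mean(X_1) = (8 + 8 + 8 + 7 + 4 + 1) / 6 = 36/6 = 6
  mean(X_2) = (3 + 8 + 8 + 7 + 6 + 7) / 6 = 39/6 = 6.5

Step 2 — sample covariance S[i,j] = (1/(n-1)) · Σ_k (x_{k,i} - mean_i) · (x_{k,j} - mean_j), with n-1 = 5.
  S[X_1,X_1] = ((2)·(2) + (2)·(2) + (2)·(2) + (1)·(1) + (-2)·(-2) + (-5)·(-5)) / 5 = 42/5 = 8.4
  S[X_1,X_2] = ((2)·(-3.5) + (2)·(1.5) + (2)·(1.5) + (1)·(0.5) + (-2)·(-0.5) + (-5)·(0.5)) / 5 = -2/5 = -0.4
  S[X_2,X_2] = ((-3.5)·(-3.5) + (1.5)·(1.5) + (1.5)·(1.5) + (0.5)·(0.5) + (-0.5)·(-0.5) + (0.5)·(0.5)) / 5 = 17.5/5 = 3.5

S is symmetric (S[j,i] = S[i,j]). Assembling:

S = [[8.4, -0.4],
 [-0.4, 3.5]]


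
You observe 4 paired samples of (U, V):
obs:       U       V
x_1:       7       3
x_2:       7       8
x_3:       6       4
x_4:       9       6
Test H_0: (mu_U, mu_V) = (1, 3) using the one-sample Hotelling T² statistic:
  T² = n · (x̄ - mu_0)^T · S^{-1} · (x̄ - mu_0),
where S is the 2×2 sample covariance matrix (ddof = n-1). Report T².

Step 1 — sample mean vector:
  mean(U) = (7 + 7 + 6 + 9) / 4 = 29/4 = 7.25
  mean(V) = (3 + 8 + 4 + 6) / 4 = 21/4 = 5.25
  x̄ = (7.25, 5.25),  deviation x̄ - mu_0 = (7.25, 5.25) - (1, 3) = (6.25, 2.25).

Step 2 — sample covariance matrix, S[i,j] = (1/(n-1)) · Σ_k (x_{k,i} - mean_i) · (x_{k,j} - mean_j), divisor n-1 = 3:
  S[U,U] = ((-0.25)·(-0.25) + (-0.25)·(-0.25) + (-1.25)·(-1.25) + (1.75)·(1.75)) / 3 = 4.75/3 = 1.5833
  S[U,V] = ((-0.25)·(-2.25) + (-0.25)·(2.75) + (-1.25)·(-1.25) + (1.75)·(0.75)) / 3 = 2.75/3 = 0.9167
  S[V,V] = ((-2.25)·(-2.25) + (2.75)·(2.75) + (-1.25)·(-1.25) + (0.75)·(0.75)) / 3 = 14.75/3 = 4.9167
  S = [[1.5833, 0.9167],
 [0.9167, 4.9167]].

Step 3 — invert S. det(S) = 1.5833·4.9167 - (0.9167)² = 6.9444.
  S^{-1} = (1/det) · [[d, -b], [-b, a]] = [[0.708, -0.132],
 [-0.132, 0.228]].

Step 4 — quadratic form (x̄ - mu_0)^T · S^{-1} · (x̄ - mu_0):
  S^{-1} · (x̄ - mu_0) = (4.128, -0.312),
  (x̄ - mu_0)^T · [...] = (6.25)·(4.128) + (2.25)·(-0.312) = 25.098.

Step 5 — scale by n: T² = 4 · 25.098 = 100.392.

T² ≈ 100.392


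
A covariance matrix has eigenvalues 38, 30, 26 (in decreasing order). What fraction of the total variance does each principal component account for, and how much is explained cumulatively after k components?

Step 1 — total variance = trace(Sigma) = Σ λ_i = 38 + 30 + 26 = 94.

Step 2 — fraction explained by component i = λ_i / Σ λ:
  PC1: 38/94 = 0.4043
  PC2: 30/94 = 0.3191
  PC3: 26/94 = 0.2766

Step 3 — cumulative fraction after k components = (λ_1 + ... + λ_k) / Σ λ:
  k = 1: 38/94 = 0.4043
  k = 2: (38 + 30)/94 = 68/94 = 0.7234
  k = 3: (38 + 30 + 26)/94 = 94/94 = 1

Summary (fraction, with percent):

explained: PC1 0.4043 (40.43%), PC2 0.3191 (31.91%), PC3 0.2766 (27.66%);  cumulative: 0.4043, 0.7234, 1


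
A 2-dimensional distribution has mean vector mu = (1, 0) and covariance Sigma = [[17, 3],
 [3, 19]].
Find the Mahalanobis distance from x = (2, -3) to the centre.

Step 1 — centre the observation: (x - mu) = (1, -3).

Step 2 — invert Sigma. det(Sigma) = 17·19 - (3)² = 314.
  Sigma^{-1} = (1/det) · [[d, -b], [-b, a]] = [[0.0605, -0.0096],
 [-0.0096, 0.0541]].

Step 3 — form the quadratic (x - mu)^T · Sigma^{-1} · (x - mu):
  Sigma^{-1} · (x - mu) = (0.0892, -0.172).
  (x - mu)^T · [Sigma^{-1} · (x - mu)] = (1)·(0.0892) + (-3)·(-0.172) = 0.6051.

Step 4 — take square root: d = √(0.6051) ≈ 0.7779.

d(x, mu) = √(0.6051) ≈ 0.7779


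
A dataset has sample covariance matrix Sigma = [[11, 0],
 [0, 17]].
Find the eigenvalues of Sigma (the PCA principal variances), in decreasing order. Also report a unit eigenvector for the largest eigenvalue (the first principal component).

Step 1 — characteristic polynomial of 2×2 Sigma:
  det(Sigma - λI) = λ² - trace · λ + det = 0.
  trace = 11 + 17 = 28, det = 11·17 - (0)² = 187.
Step 2 — discriminant:
  Δ = trace² - 4·det = 784 - 748 = 36.
Step 3 — eigenvalues:
  λ = (trace ± √Δ)/2 = (28 ± 6)/2,
  λ_1 = 17,  λ_2 = 11.

Step 4 — unit eigenvector for λ_1: Sigma is diagonal, so its eigenvectors are the coordinate axes. λ_1 = 17 is the diagonal entry on the second coordinate axis, hence
  v_1 = (0, 1) (||v_1|| = 1).

λ_1 = 17,  λ_2 = 11;  v_1 ≈ (0, 1)


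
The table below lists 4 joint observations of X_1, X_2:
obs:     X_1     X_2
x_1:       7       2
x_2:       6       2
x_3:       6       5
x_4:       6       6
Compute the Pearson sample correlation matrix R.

Step 1 — column means:
  mean(X_1) = (7 + 6 + 6 + 6) / 4 = 25/4 = 6.25
  mean(X_2) = (2 + 2 + 5 + 6) / 4 = 15/4 = 3.75

Step 2 — sample variances and covariances s[i,j] = (1/(n-1)) · Σ_k (x_{k,i} - mean_i) · (x_{k,j} - mean_j), with n-1 = 3:
  s[X_1,X_1] = ((0.75)·(0.75) + (-0.25)·(-0.25) + (-0.25)·(-0.25) + (-0.25)·(-0.25)) / 3 = 0.75/3 = 0.25
  s[X_1,X_2] = ((0.75)·(-1.75) + (-0.25)·(-1.75) + (-0.25)·(1.25) + (-0.25)·(2.25)) / 3 = -1.75/3 = -0.5833
  s[X_2,X_2] = ((-1.75)·(-1.75) + (-1.75)·(-1.75) + (1.25)·(1.25) + (2.25)·(2.25)) / 3 = 12.75/3 = 4.25
  Sample standard deviations s_i = √(s[i,i]):
  s(X_1) = √(0.25) = 0.5
  s(X_2) = √(4.25) = 2.0616

Step 3 — r_{ij} = s_{ij} / (s_i · s_j):
  r[X_1,X_1] = 1 (diagonal).
  r[X_1,X_2] = -0.5833 / (0.5 · 2.0616) = -0.5833 / 1.0308 = -0.5659
  r[X_2,X_2] = 1 (diagonal).

R is symmetric with unit diagonal. Assembling:

R = [[1, -0.5659],
 [-0.5659, 1]]


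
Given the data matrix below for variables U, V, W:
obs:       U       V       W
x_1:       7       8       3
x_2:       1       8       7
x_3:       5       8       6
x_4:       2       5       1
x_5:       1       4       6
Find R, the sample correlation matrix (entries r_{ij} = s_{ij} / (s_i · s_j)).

Step 1 — column means:
  mean(U) = (7 + 1 + 5 + 2 + 1) / 5 = 16/5 = 3.2
  mean(V) = (8 + 8 + 8 + 5 + 4) / 5 = 33/5 = 6.6
  mean(W) = (3 + 7 + 6 + 1 + 6) / 5 = 23/5 = 4.6

Step 2 — sample variances and covariances s[i,j] = (1/(n-1)) · Σ_k (x_{k,i} - mean_i) · (x_{k,j} - mean_j), with n-1 = 4:
  s[U,U] = ((3.8)·(3.8) + (-2.2)·(-2.2) + (1.8)·(1.8) + (-1.2)·(-1.2) + (-2.2)·(-2.2)) / 4 = 28.8/4 = 7.2
  s[U,V] = ((3.8)·(1.4) + (-2.2)·(1.4) + (1.8)·(1.4) + (-1.2)·(-1.6) + (-2.2)·(-2.6)) / 4 = 12.4/4 = 3.1
  s[U,W] = ((3.8)·(-1.6) + (-2.2)·(2.4) + (1.8)·(1.4) + (-1.2)·(-3.6) + (-2.2)·(1.4)) / 4 = -7.6/4 = -1.9
  s[V,V] = ((1.4)·(1.4) + (1.4)·(1.4) + (1.4)·(1.4) + (-1.6)·(-1.6) + (-2.6)·(-2.6)) / 4 = 15.2/4 = 3.8
  s[V,W] = ((1.4)·(-1.6) + (1.4)·(2.4) + (1.4)·(1.4) + (-1.6)·(-3.6) + (-2.6)·(1.4)) / 4 = 5.2/4 = 1.3
  s[W,W] = ((-1.6)·(-1.6) + (2.4)·(2.4) + (1.4)·(1.4) + (-3.6)·(-3.6) + (1.4)·(1.4)) / 4 = 25.2/4 = 6.3
  Sample standard deviations s_i = √(s[i,i]):
  s(U) = √(7.2) = 2.6833
  s(V) = √(3.8) = 1.9494
  s(W) = √(6.3) = 2.51

Step 3 — r_{ij} = s_{ij} / (s_i · s_j):
  r[U,U] = 1 (diagonal).
  r[U,V] = 3.1 / (2.6833 · 1.9494) = 3.1 / 5.2307 = 0.5927
  r[U,W] = -1.9 / (2.6833 · 2.51) = -1.9 / 6.735 = -0.2821
  r[V,V] = 1 (diagonal).
  r[V,W] = 1.3 / (1.9494 · 2.51) = 1.3 / 4.8929 = 0.2657
  r[W,W] = 1 (diagonal).

R is symmetric with unit diagonal. Assembling:

R = [[1, 0.5927, -0.2821],
 [0.5927, 1, 0.2657],
 [-0.2821, 0.2657, 1]]


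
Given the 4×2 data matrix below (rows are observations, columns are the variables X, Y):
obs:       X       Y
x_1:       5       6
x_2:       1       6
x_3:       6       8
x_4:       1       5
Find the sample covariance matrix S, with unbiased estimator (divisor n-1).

Step 1 — column means:
  mean(X) = (5 + 1 + 6 + 1) / 4 = 13/4 = 3.25
  mean(Y) = (6 + 6 + 8 + 5) / 4 = 25/4 = 6.25

Step 2 — sample covariance S[i,j] = (1/(n-1)) · Σ_k (x_{k,i} - mean_i) · (x_{k,j} - mean_j), with n-1 = 3.
  S[X,X] = ((1.75)·(1.75) + (-2.25)·(-2.25) + (2.75)·(2.75) + (-2.25)·(-2.25)) / 3 = 20.75/3 = 6.9167
  S[X,Y] = ((1.75)·(-0.25) + (-2.25)·(-0.25) + (2.75)·(1.75) + (-2.25)·(-1.25)) / 3 = 7.75/3 = 2.5833
  S[Y,Y] = ((-0.25)·(-0.25) + (-0.25)·(-0.25) + (1.75)·(1.75) + (-1.25)·(-1.25)) / 3 = 4.75/3 = 1.5833

S is symmetric (S[j,i] = S[i,j]). Assembling:

S = [[6.9167, 2.5833],
 [2.5833, 1.5833]]


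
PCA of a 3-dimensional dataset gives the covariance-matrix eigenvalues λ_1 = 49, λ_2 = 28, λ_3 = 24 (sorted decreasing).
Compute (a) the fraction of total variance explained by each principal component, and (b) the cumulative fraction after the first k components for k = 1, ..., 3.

Step 1 — total variance = trace(Sigma) = Σ λ_i = 49 + 28 + 24 = 101.

Step 2 — fraction explained by component i = λ_i / Σ λ:
  PC1: 49/101 = 0.4851
  PC2: 28/101 = 0.2772
  PC3: 24/101 = 0.2376

Step 3 — cumulative fraction after k components = (λ_1 + ... + λ_k) / Σ λ:
  k = 1: 49/101 = 0.4851
  k = 2: (49 + 28)/101 = 77/101 = 0.7624
  k = 3: (49 + 28 + 24)/101 = 101/101 = 1

Summary (fraction, with percent):

explained: PC1 0.4851 (48.51%), PC2 0.2772 (27.72%), PC3 0.2376 (23.76%);  cumulative: 0.4851, 0.7624, 1
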